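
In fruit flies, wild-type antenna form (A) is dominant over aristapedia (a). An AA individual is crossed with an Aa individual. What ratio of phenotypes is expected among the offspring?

Punnett square for AA × Aa:
Offspring genotypes: 2 AA, 2 Aa
wild-type: 4, aristapedia: 0
Ratio: all wild-type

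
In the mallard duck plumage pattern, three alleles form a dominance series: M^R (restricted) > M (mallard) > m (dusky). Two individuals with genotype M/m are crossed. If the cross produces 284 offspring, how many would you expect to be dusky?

Cross: M/m × M/m
Allele dominance: M^R > M > m
Offspring genotypes: 1 M/M, 2 M/m, 1 m/m
Phenotype counts: 3 mallard, 1 dusky
dusky: 1 out of 4 → fraction 1/4
Expected count = 1/4 × 284 = 71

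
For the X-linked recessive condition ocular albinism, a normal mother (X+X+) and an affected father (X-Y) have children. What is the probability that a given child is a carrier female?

Cross: X+X+ × X-Y
Offspring: 2 X+X-, 2 X+Y
Probability of a carrier female: 2/4 = 1/2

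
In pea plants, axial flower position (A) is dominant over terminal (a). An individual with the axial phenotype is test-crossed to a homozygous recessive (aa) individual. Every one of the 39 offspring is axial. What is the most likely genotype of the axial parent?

Test cross: ? × aa
All offspring are axial.
If the unknown parent were heterozygous (Aa), about half of 39 offspring would be terminal; none are. The unknown parent is most likely homozygous dominant (AA).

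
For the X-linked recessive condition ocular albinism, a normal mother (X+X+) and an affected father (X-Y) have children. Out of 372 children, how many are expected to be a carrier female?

Cross: X+X+ × X-Y
Offspring: 2 X+X-, 2 X+Y
Probability of a carrier female: 2/4 = 1/2
Expected count = 1/2 × 372 = 186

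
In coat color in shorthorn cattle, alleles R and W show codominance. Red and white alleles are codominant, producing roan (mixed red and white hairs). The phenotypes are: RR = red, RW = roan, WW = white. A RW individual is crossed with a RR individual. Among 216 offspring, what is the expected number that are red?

Punnett square for RW × RR:
Offspring genotypes: 2 RR, 2 RW
Phenotype counts: 2 red, 2 roan
red: 2 out of 4 → fraction 1/2
Expected count = 1/2 × 216 = 108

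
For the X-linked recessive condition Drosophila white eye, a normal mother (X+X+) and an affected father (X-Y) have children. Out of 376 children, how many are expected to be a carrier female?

Cross: X+X+ × X-Y
Offspring: 2 X+X-, 2 X+Y
Probability of a carrier female: 2/4 = 1/2
Expected count = 1/2 × 376 = 188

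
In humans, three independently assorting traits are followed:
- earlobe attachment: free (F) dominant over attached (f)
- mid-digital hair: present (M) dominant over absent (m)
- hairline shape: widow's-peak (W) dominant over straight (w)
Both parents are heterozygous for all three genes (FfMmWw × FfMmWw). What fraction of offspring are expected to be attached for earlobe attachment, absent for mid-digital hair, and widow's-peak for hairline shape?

Trihybrid cross: FfMmWw × FfMmWw
Each trait segregates independently with a 3:1 phenotypic ratio, so each gene contributes 3/4 (dominant) or 1/4 (recessive).
Target: attached (earlobe attachment), absent (mid-digital hair), widow's-peak (hairline shape)
Probability = product of independent per-trait probabilities
= 1/4 × 1/4 × 3/4 = 3/64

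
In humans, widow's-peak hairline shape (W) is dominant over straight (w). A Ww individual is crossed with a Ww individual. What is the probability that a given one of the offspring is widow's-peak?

Punnett square for Ww × Ww:
Offspring genotypes: 1 WW, 2 Ww, 1 ww
widow's-peak: 3, straight: 1
widow's-peak: 3 out of 4
Probability: 3/4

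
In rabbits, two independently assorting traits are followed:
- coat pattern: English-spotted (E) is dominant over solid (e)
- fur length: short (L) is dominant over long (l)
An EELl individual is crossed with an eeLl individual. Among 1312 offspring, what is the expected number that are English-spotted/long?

Dihybrid cross EELl × eeLl — consider each gene separately:
coat pattern: EE × ee → 4 Ee → 4 E_ (out of 4)
fur length: Ll × Ll → 1 LL, 2 Ll, 1 ll → 3 L_ : 1 ll (out of 4)
Combine (counts out of 4 × 4 = 16): English-spotted/short (E_L_) = 4×3 = 12; English-spotted/long (E_ll) = 4×1 = 4
Phenotype counts (out of 16): 12 English-spotted/short, 4 English-spotted/long
English-spotted/long: 4 out of 16 → fraction 1/4
Expected count = 1/4 × 1312 = 328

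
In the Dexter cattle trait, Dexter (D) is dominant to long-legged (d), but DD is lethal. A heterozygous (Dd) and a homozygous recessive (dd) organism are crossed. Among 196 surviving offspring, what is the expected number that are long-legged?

Cross: Dd × dd
Punnett square offspring (before lethality): 2 Dd, 2 dd
No DD offspring are produced in this cross.
long-legged: 2 out of 4 → fraction 1/2
Expected count = 1/2 × 196 = 98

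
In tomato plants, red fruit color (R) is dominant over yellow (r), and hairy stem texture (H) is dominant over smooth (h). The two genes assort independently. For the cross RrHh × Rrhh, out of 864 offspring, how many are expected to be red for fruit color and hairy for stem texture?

Dihybrid cross RrHh × Rrhh — consider each gene separately:
fruit color: Rr × Rr → 1 RR, 2 Rr, 1 rr → 3 R_ : 1 rr (out of 4)
stem texture: Hh × hh → 2 Hh, 2 hh → 2 H_ : 2 hh (out of 4)
Looking for: red (R_) and hairy (H_)
P(red) = 3/4, P(hairy) = 2/4
P(both) = 3/4 × 2/4 = 6/16 = 3/8
Expected count = 3/8 × 864 = 324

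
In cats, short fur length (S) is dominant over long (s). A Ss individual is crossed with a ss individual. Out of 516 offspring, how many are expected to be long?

Punnett square for Ss × ss:
Offspring genotypes: 2 Ss, 2 ss
short: 2, long: 2
long: 2 out of 4 → fraction 1/2
Expected count = 1/2 × 516 = 258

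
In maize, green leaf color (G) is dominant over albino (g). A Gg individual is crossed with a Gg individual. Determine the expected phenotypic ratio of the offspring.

Punnett square for Gg × Gg:
Offspring genotypes: 1 GG, 2 Gg, 1 gg
green: 3, albino: 1
Ratio: 3:1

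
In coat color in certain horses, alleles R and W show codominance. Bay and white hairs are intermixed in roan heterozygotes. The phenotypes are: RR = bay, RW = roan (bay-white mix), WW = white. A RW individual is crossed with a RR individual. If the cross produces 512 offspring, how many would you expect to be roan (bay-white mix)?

Punnett square for RW × RR:
Offspring genotypes: 2 RR, 2 RW
Phenotype counts: 2 bay, 2 roan (bay-white mix)
roan (bay-white mix): 2 out of 4 → fraction 1/2
Expected count = 1/2 × 512 = 256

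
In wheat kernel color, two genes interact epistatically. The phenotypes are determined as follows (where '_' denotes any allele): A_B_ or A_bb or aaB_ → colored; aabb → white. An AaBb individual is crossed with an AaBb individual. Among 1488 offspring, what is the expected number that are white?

Cross: AaBb × AaBb — consider each gene separately:
A gene: Aa × Aa → 1 AA, 2 Aa, 1 aa → 3 A_ : 1 aa (out of 4)
B gene: Bb × Bb → 1 BB, 2 Bb, 1 bb → 3 B_ : 1 bb (out of 4)
Genotype classes (out of 4 × 4 = 16): A_B_ = 3×3 = 9; A_bb = 3×1 = 3; aaB_ = 1×3 = 3; aabb = 1×1 = 1
Apply the phenotype rules: A_B_ (9) + A_bb (3) + aaB_ (3) → colored; aabb (1) → white
Phenotype counts (out of 16): 15 colored, 1 white
white: 1 out of 16 → fraction 1/16
Expected count = 1/16 × 1488 = 93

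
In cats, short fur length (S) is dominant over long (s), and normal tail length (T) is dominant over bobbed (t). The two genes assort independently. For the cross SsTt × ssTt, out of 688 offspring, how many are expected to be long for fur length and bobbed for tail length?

Dihybrid cross SsTt × ssTt — consider each gene separately:
fur length: Ss × ss → 2 Ss, 2 ss → 2 S_ : 2 ss (out of 4)
tail length: Tt × Tt → 1 TT, 2 Tt, 1 tt → 3 T_ : 1 tt (out of 4)
Looking for: long (ss) and bobbed (tt)
P(long) = 2/4, P(bobbed) = 1/4
P(both) = 2/4 × 1/4 = 2/16 = 1/8
Expected count = 1/8 × 688 = 86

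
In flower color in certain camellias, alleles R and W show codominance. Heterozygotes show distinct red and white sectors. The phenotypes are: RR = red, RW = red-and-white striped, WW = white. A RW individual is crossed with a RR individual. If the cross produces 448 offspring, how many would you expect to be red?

Punnett square for RW × RR:
Offspring genotypes: 2 RR, 2 RW
Phenotype counts: 2 red, 2 red-and-white striped
red: 2 out of 4 → fraction 1/2
Expected count = 1/2 × 448 = 224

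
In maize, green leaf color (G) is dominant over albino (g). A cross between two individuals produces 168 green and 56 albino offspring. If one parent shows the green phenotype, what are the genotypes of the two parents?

Observed offspring: 168 green, 56 albino
The observed ratio simplifies to 3:1. Albino (gg) offspring appear, so each parent must contribute one g allele. The parent stated to show green carries G, so it is Gg. The other parent is then either Gg or gg: Gg × gg would give a 1:1 split, whereas Gg × Gg gives 3:1 — matching the data. So both parents are heterozygous (Gg × Gg).
Parent genotypes: Gg × Gg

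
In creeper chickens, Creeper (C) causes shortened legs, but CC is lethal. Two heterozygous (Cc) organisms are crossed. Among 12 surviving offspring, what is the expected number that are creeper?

Cross: Cc × Cc
Punnett square offspring (before lethality): 1 CC, 2 Cc, 1 cc
The CC genotype is lethal (embryos die); surviving offspring: 2 Cc, 1 cc
creeper: 2 out of 3 → fraction 2/3
Expected count = 2/3 × 12 = 8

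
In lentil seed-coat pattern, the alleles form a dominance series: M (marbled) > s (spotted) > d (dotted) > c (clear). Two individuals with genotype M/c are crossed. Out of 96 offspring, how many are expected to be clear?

Cross: M/c × M/c
Allele dominance: M > s > d > c
Offspring genotypes: 1 M/M, 2 M/c, 1 c/c
Phenotype counts: 3 marbled, 1 clear
clear: 1 out of 4 → fraction 1/4
Expected count = 1/4 × 96 = 24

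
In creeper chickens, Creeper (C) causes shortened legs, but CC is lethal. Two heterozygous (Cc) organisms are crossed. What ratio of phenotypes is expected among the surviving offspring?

Cross: Cc × Cc
Punnett square offspring (before lethality): 1 CC, 2 Cc, 1 cc
The CC genotype is lethal (embryos die); surviving offspring: 2 Cc, 1 cc
Ratio: 2 creeper : 1 normal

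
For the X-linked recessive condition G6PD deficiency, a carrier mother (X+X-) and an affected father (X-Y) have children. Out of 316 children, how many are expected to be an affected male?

Cross: X+X- × X-Y
Offspring: 1 X+X-, 1 X+Y, 1 X-X-, 1 X-Y
Probability of an affected male: 1/4
Expected count = 1/4 × 316 = 79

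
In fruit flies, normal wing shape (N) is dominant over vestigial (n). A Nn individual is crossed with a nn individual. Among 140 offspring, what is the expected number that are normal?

Punnett square for Nn × nn:
Offspring genotypes: 2 Nn, 2 nn
normal: 2, vestigial: 2
normal: 2 out of 4 → fraction 1/2
Expected count = 1/2 × 140 = 70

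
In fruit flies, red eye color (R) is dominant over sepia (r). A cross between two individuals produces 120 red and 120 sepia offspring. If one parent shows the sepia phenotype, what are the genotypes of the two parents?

Observed offspring: 120 red, 120 sepia
The observed ratio simplifies to 1:1. One parent shows sepia, so its genotype must be rr. A 1:1 offspring split requires the other parent to be heterozygous (Rr).
Parent genotypes: rr × Rr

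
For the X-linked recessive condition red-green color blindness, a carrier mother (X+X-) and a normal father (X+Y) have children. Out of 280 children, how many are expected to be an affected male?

Cross: X+X- × X+Y
Offspring: 1 X+X+, 1 X+Y, 1 X+X-, 1 X-Y
Probability of an affected male: 1/4
Expected count = 1/4 × 280 = 70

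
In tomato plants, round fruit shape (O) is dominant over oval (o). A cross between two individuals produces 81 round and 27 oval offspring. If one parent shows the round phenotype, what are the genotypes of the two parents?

Observed offspring: 81 round, 27 oval
The observed ratio simplifies to 3:1. Oval (oo) offspring appear, so each parent must contribute one o allele. The parent stated to show round carries O, so it is Oo. The other parent is then either Oo or oo: Oo × oo would give a 1:1 split, whereas Oo × Oo gives 3:1 — matching the data. So both parents are heterozygous (Oo × Oo).
Parent genotypes: Oo × Oo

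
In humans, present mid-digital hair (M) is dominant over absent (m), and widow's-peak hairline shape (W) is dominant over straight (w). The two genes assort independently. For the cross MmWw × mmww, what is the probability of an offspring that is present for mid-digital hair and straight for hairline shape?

Dihybrid cross MmWw × mmww — consider each gene separately:
mid-digital hair: Mm × mm → 2 Mm, 2 mm → 2 M_ : 2 mm (out of 4)
hairline shape: Ww × ww → 2 Ww, 2 ww → 2 W_ : 2 ww (out of 4)
Looking for: present (M_) and straight (ww)
P(present) = 2/4, P(straight) = 2/4
P(both) = 2/4 × 2/4 = 4/16 = 1/4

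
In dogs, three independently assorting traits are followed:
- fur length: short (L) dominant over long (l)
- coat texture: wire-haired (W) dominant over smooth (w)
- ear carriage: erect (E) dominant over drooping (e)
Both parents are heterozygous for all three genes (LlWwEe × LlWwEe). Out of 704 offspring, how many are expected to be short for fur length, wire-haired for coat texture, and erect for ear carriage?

Trihybrid cross: LlWwEe × LlWwEe
Each trait segregates independently with a 3:1 phenotypic ratio, so each gene contributes 3/4 (dominant) or 1/4 (recessive).
Target: short (fur length), wire-haired (coat texture), erect (ear carriage)
Probability = product of independent per-trait probabilities
= 3/4 × 3/4 × 3/4 = 27/64
Expected count = 27/64 × 704 = 297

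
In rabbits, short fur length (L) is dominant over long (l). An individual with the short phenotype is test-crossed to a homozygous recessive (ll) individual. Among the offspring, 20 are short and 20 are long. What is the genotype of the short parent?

Test cross: ? × ll
Offspring: 20 short, 20 long — approximately 1:1.
A 1:1 ratio in a test cross indicates the unknown parent is heterozygous (Ll).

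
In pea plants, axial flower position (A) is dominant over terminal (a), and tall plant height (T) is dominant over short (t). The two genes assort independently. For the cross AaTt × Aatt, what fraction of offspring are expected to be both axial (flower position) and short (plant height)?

Dihybrid cross AaTt × Aatt — consider each gene separately:
flower position: Aa × Aa → 1 AA, 2 Aa, 1 aa → 3 A_ : 1 aa (out of 4)
plant height: Tt × tt → 2 Tt, 2 tt → 2 T_ : 2 tt (out of 4)
Looking for: axial (A_) and short (tt)
P(axial) = 3/4, P(short) = 2/4
P(both) = 3/4 × 2/4 = 6/16 = 3/8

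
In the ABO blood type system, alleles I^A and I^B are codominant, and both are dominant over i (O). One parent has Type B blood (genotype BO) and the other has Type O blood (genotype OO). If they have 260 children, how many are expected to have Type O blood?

Cross: BO × OO
Possible offspring genotypes: 2 BO, 2 OO
Blood type counts: 2 Type B, 2 Type O
Probability of Type O: 2/4 = 1/2
Expected count = 1/2 × 260 = 130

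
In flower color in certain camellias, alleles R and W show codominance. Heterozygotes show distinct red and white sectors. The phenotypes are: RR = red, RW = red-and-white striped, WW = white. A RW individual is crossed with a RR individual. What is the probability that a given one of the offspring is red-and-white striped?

Punnett square for RW × RR:
Offspring genotypes: 2 RR, 2 RW
Phenotype counts: 2 red, 2 red-and-white striped
red-and-white striped: 2 out of 4
Probability: 2/4 = 1/2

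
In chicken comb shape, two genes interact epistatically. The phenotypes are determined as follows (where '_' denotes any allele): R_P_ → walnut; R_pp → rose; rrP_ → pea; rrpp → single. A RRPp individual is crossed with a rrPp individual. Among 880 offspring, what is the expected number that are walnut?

Cross: RRPp × rrPp — consider each gene separately:
R gene: RR × rr → 4 Rr → 4 R_ (out of 4)
P gene: Pp × Pp → 1 PP, 2 Pp, 1 pp → 3 P_ : 1 pp (out of 4)
Genotype classes (out of 4 × 4 = 16): R_P_ = 4×3 = 12; R_pp = 4×1 = 4
Apply the phenotype rules: R_P_ (12) → walnut; R_pp (4) → rose
Phenotype counts (out of 16): 12 walnut, 4 rose
walnut: 12 out of 16 → fraction 3/4
Expected count = 3/4 × 880 = 660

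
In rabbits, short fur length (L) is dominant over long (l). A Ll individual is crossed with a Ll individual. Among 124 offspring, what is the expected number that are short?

Punnett square for Ll × Ll:
Offspring genotypes: 1 LL, 2 Ll, 1 ll
short: 3, long: 1
short: 3 out of 4 → fraction 3/4
Expected count = 3/4 × 124 = 93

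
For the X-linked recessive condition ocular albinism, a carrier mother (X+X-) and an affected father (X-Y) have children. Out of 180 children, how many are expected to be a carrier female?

Cross: X+X- × X-Y
Offspring: 1 X+X-, 1 X+Y, 1 X-X-, 1 X-Y
Probability of a carrier female: 1/4
Expected count = 1/4 × 180 = 45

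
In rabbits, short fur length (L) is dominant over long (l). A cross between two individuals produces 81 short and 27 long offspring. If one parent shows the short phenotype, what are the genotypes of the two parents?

Observed offspring: 81 short, 27 long
The observed ratio simplifies to 3:1. Long (ll) offspring appear, so each parent must contribute one l allele. The parent stated to show short carries L, so it is Ll. The other parent is then either Ll or ll: Ll × ll would give a 1:1 split, whereas Ll × Ll gives 3:1 — matching the data. So both parents are heterozygous (Ll × Ll).
Parent genotypes: Ll × Ll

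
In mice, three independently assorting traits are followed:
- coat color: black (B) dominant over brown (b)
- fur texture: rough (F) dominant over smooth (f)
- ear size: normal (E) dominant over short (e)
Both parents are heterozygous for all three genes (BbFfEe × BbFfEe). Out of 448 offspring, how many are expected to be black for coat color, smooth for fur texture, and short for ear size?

Trihybrid cross: BbFfEe × BbFfEe
Each trait segregates independently with a 3:1 phenotypic ratio, so each gene contributes 3/4 (dominant) or 1/4 (recessive).
Target: black (coat color), smooth (fur texture), short (ear size)
Probability = product of independent per-trait probabilities
= 3/4 × 1/4 × 1/4 = 3/64
Expected count = 3/64 × 448 = 21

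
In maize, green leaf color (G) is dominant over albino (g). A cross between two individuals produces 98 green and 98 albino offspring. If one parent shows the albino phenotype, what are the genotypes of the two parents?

Observed offspring: 98 green, 98 albino
The observed ratio simplifies to 1:1. One parent shows albino, so its genotype must be gg. A 1:1 offspring split requires the other parent to be heterozygous (Gg).
Parent genotypes: gg × Gg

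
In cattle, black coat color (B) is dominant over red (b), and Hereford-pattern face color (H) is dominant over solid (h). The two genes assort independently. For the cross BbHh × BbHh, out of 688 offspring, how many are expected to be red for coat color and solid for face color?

Dihybrid cross BbHh × BbHh — consider each gene separately:
coat color: Bb × Bb → 1 BB, 2 Bb, 1 bb → 3 B_ : 1 bb (out of 4)
face color: Hh × Hh → 1 HH, 2 Hh, 1 hh → 3 H_ : 1 hh (out of 4)
Looking for: red (bb) and solid (hh)
P(red) = 1/4, P(solid) = 1/4
P(both) = 1/4 × 1/4 = 1/16
Expected count = 1/16 × 688 = 43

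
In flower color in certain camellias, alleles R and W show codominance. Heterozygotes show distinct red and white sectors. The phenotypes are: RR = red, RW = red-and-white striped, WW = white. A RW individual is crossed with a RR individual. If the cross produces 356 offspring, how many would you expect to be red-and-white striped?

Punnett square for RW × RR:
Offspring genotypes: 2 RR, 2 RW
Phenotype counts: 2 red, 2 red-and-white striped
red-and-white striped: 2 out of 4 → fraction 1/2
Expected count = 1/2 × 356 = 178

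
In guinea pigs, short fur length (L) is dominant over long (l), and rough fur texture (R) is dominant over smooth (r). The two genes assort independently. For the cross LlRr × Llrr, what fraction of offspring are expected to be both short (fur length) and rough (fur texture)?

Dihybrid cross LlRr × Llrr — consider each gene separately:
fur length: Ll × Ll → 1 LL, 2 Ll, 1 ll → 3 L_ : 1 ll (out of 4)
fur texture: Rr × rr → 2 Rr, 2 rr → 2 R_ : 2 rr (out of 4)
Looking for: short (L_) and rough (R_)
P(short) = 3/4, P(rough) = 2/4
P(both) = 3/4 × 2/4 = 6/16 = 3/8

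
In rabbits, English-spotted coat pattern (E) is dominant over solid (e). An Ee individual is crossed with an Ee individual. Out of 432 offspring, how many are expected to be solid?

Punnett square for Ee × Ee:
Offspring genotypes: 1 EE, 2 Ee, 1 ee
English-spotted: 3, solid: 1
solid: 1 out of 4 → fraction 1/4
Expected count = 1/4 × 432 = 108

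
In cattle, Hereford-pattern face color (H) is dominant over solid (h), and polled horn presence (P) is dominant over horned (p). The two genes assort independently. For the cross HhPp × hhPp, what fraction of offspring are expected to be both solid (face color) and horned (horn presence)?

Dihybrid cross HhPp × hhPp — consider each gene separately:
face color: Hh × hh → 2 Hh, 2 hh → 2 H_ : 2 hh (out of 4)
horn presence: Pp × Pp → 1 PP, 2 Pp, 1 pp → 3 P_ : 1 pp (out of 4)
Looking for: solid (hh) and horned (pp)
P(solid) = 2/4, P(horned) = 1/4
P(both) = 2/4 × 1/4 = 2/16 = 1/8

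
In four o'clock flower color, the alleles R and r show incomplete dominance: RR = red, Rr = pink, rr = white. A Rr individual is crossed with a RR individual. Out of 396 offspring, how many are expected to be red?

Punnett square for Rr × RR:
Offspring genotypes: 2 RR, 2 Rr
Phenotype counts: 2 red, 2 pink
red: 2 out of 4 → fraction 1/2
Expected count = 1/2 × 396 = 198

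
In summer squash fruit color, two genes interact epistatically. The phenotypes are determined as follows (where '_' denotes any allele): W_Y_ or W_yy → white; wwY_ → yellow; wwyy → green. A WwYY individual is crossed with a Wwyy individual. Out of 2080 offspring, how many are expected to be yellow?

Cross: WwYY × Wwyy — consider each gene separately:
W gene: Ww × Ww → 1 WW, 2 Ww, 1 ww → 3 W_ : 1 ww (out of 4)
Y gene: YY × yy → 4 Yy → 4 Y_ (out of 4)
Genotype classes (out of 4 × 4 = 16): W_Y_ = 3×4 = 12; wwY_ = 1×4 = 4
Apply the phenotype rules: W_Y_ (12) → white; wwY_ (4) → yellow
Phenotype counts (out of 16): 12 white, 4 yellow
yellow: 4 out of 16 → fraction 1/4
Expected count = 1/4 × 2080 = 520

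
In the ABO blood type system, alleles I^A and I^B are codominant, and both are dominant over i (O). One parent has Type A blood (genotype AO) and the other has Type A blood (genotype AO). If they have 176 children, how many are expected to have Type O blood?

Cross: AO × AO
Possible offspring genotypes: 1 AA, 2 AO, 1 OO
Blood type counts: 3 Type A, 1 Type O
Probability of Type O: 1/4
Expected count = 1/4 × 176 = 44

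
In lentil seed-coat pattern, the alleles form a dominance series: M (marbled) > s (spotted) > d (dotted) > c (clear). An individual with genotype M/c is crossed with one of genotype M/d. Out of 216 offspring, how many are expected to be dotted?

Cross: M/c × M/d
Allele dominance: M > s > d > c
Offspring genotypes: 1 M/M, 1 M/d, 1 M/c, 1 d/c
Phenotype counts: 3 marbled, 1 dotted
dotted: 1 out of 4 → fraction 1/4
Expected count = 1/4 × 216 = 54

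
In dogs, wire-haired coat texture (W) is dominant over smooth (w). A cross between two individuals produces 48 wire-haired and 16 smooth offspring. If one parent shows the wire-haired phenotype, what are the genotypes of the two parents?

Observed offspring: 48 wire-haired, 16 smooth
The observed ratio simplifies to 3:1. Smooth (ww) offspring appear, so each parent must contribute one w allele. The parent stated to show wire-haired carries W, so it is Ww. The other parent is then either Ww or ww: Ww × ww would give a 1:1 split, whereas Ww × Ww gives 3:1 — matching the data. So both parents are heterozygous (Ww × Ww).
Parent genotypes: Ww × Ww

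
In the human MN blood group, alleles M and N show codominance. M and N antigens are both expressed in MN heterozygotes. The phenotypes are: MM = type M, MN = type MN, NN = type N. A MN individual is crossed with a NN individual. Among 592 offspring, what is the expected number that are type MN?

Punnett square for MN × NN:
Offspring genotypes: 2 MN, 2 NN
Phenotype counts: 2 type MN, 2 type N
type MN: 2 out of 4 → fraction 1/2
Expected count = 1/2 × 592 = 296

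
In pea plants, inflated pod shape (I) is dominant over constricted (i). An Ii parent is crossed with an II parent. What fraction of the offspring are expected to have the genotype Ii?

Punnett square for Ii × II:
Offspring genotypes: 2 II, 2 Ii
Total offspring: 4
Count with target: 2
Probability: 2/4 = 1/2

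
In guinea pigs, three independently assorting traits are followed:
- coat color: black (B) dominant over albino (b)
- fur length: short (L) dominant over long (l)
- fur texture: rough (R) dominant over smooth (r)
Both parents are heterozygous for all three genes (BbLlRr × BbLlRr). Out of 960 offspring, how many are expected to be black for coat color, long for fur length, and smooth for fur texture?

Trihybrid cross: BbLlRr × BbLlRr
Each trait segregates independently with a 3:1 phenotypic ratio, so each gene contributes 3/4 (dominant) or 1/4 (recessive).
Target: black (coat color), long (fur length), smooth (fur texture)
Probability = product of independent per-trait probabilities
= 3/4 × 1/4 × 1/4 = 3/64
Expected count = 3/64 × 960 = 45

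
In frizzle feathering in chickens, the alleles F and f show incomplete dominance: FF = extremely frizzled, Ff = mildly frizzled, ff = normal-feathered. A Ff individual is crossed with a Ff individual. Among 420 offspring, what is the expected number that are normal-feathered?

Punnett square for Ff × Ff:
Offspring genotypes: 1 FF, 2 Ff, 1 ff
Phenotype counts: 1 extremely frizzled, 2 mildly frizzled, 1 normal-feathered
normal-feathered: 1 out of 4 → fraction 1/4
Expected count = 1/4 × 420 = 105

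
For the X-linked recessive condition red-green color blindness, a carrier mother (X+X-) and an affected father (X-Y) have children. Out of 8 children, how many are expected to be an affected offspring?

Cross: X+X- × X-Y
Offspring: 1 X+X-, 1 X+Y, 1 X-X-, 1 X-Y
Probability of an affected offspring: 2/4 = 1/2
Expected count = 1/2 × 8 = 4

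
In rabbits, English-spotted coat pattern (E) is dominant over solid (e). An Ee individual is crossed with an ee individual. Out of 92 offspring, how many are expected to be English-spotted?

Punnett square for Ee × ee:
Offspring genotypes: 2 Ee, 2 ee
English-spotted: 2, solid: 2
English-spotted: 2 out of 4 → fraction 1/2
Expected count = 1/2 × 92 = 46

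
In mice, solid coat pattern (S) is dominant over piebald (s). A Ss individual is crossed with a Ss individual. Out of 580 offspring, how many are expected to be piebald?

Punnett square for Ss × Ss:
Offspring genotypes: 1 SS, 2 Ss, 1 ss
solid: 3, piebald: 1
piebald: 1 out of 4 → fraction 1/4
Expected count = 1/4 × 580 = 145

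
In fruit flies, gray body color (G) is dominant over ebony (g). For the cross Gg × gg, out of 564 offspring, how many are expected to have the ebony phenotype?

Punnett square for Gg × gg:
Offspring genotypes: 2 Gg, 2 gg
Total offspring: 4
Count with target: 2
Probability: 2/4 = 1/2
Expected count = 1/2 × 564 = 282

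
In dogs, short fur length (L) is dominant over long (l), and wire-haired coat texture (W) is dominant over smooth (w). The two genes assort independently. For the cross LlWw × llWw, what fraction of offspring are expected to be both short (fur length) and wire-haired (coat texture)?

Dihybrid cross LlWw × llWw — consider each gene separately:
fur length: Ll × ll → 2 Ll, 2 ll → 2 L_ : 2 ll (out of 4)
coat texture: Ww × Ww → 1 WW, 2 Ww, 1 ww → 3 W_ : 1 ww (out of 4)
Looking for: short (L_) and wire-haired (W_)
P(short) = 2/4, P(wire-haired) = 3/4
P(both) = 2/4 × 3/4 = 6/16 = 3/8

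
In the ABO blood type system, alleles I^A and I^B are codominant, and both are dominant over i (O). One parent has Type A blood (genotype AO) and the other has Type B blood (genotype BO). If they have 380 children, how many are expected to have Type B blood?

Cross: AO × BO
Possible offspring genotypes: 1 AB, 1 AO, 1 BO, 1 OO
Blood type counts: 1 Type AB, 1 Type A, 1 Type B, 1 Type O
Probability of Type B: 1/4
Expected count = 1/4 × 380 = 95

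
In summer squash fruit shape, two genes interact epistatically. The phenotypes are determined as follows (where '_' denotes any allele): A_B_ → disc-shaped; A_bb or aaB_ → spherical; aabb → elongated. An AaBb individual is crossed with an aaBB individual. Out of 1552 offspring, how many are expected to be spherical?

Cross: AaBb × aaBB — consider each gene separately:
A gene: Aa × aa → 2 Aa, 2 aa → 2 A_ : 2 aa (out of 4)
B gene: Bb × BB → 2 BB, 2 Bb → 4 B_ (out of 4)
Genotype classes (out of 4 × 4 = 16): A_B_ = 2×4 = 8; aaB_ = 2×4 = 8
Apply the phenotype rules: A_B_ (8) → disc-shaped; aaB_ (8) → spherical
Phenotype counts (out of 16): 8 disc-shaped, 8 spherical
spherical: 8 out of 16 → fraction 1/2
Expected count = 1/2 × 1552 = 776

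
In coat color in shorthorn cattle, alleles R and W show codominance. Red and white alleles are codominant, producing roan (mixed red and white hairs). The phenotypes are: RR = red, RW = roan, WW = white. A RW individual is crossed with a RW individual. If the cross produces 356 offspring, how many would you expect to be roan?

Punnett square for RW × RW:
Offspring genotypes: 1 RR, 2 RW, 1 WW
Phenotype counts: 1 red, 2 roan, 1 white
roan: 2 out of 4 → fraction 1/2
Expected count = 1/2 × 356 = 178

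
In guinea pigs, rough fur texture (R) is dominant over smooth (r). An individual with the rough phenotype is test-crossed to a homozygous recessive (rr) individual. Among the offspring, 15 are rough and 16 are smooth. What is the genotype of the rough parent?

Test cross: ? × rr
Offspring: 15 rough, 16 smooth — approximately 1:1.
A 1:1 ratio in a test cross indicates the unknown parent is heterozygous (Rr).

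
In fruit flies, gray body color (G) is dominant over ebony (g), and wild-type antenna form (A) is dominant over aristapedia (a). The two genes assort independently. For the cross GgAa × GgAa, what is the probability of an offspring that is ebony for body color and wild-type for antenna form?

Dihybrid cross GgAa × GgAa — consider each gene separately:
body color: Gg × Gg → 1 GG, 2 Gg, 1 gg → 3 G_ : 1 gg (out of 4)
antenna form: Aa × Aa → 1 AA, 2 Aa, 1 aa → 3 A_ : 1 aa (out of 4)
Looking for: ebony (gg) and wild-type (A_)
P(ebony) = 1/4, P(wild-type) = 3/4
P(both) = 1/4 × 3/4 = 3/16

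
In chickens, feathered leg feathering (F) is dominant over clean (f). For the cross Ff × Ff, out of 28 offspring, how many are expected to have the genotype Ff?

Punnett square for Ff × Ff:
Offspring genotypes: 1 FF, 2 Ff, 1 ff
Total offspring: 4
Count with target: 2
Probability: 2/4 = 1/2
Expected count = 1/2 × 28 = 14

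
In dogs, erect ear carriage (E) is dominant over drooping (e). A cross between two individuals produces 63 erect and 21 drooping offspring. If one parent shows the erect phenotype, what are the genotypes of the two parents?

Observed offspring: 63 erect, 21 drooping
The observed ratio simplifies to 3:1. Drooping (ee) offspring appear, so each parent must contribute one e allele. The parent stated to show erect carries E, so it is Ee. The other parent is then either Ee or ee: Ee × ee would give a 1:1 split, whereas Ee × Ee gives 3:1 — matching the data. So both parents are heterozygous (Ee × Ee).
Parent genotypes: Ee × Ee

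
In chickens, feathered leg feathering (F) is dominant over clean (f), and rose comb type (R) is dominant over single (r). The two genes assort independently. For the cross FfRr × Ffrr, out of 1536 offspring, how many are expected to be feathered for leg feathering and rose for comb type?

Dihybrid cross FfRr × Ffrr — consider each gene separately:
leg feathering: Ff × Ff → 1 FF, 2 Ff, 1 ff → 3 F_ : 1 ff (out of 4)
comb type: Rr × rr → 2 Rr, 2 rr → 2 R_ : 2 rr (out of 4)
Looking for: feathered (F_) and rose (R_)
P(feathered) = 3/4, P(rose) = 2/4
P(both) = 3/4 × 2/4 = 6/16 = 3/8
Expected count = 3/8 × 1536 = 576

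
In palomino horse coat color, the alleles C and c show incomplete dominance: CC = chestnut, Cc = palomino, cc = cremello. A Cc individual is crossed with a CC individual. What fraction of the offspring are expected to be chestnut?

Punnett square for Cc × CC:
Offspring genotypes: 2 CC, 2 Cc
Phenotype counts: 2 chestnut, 2 palomino
chestnut: 2 out of 4
Probability: 2/4 = 1/2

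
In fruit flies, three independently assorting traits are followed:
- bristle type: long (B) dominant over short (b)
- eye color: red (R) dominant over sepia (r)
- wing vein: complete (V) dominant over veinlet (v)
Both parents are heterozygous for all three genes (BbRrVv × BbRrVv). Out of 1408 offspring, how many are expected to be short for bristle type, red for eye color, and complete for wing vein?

Trihybrid cross: BbRrVv × BbRrVv
Each trait segregates independently with a 3:1 phenotypic ratio, so each gene contributes 3/4 (dominant) or 1/4 (recessive).
Target: short (bristle type), red (eye color), complete (wing vein)
Probability = product of independent per-trait probabilities
= 1/4 × 3/4 × 3/4 = 9/64
Expected count = 9/64 × 1408 = 198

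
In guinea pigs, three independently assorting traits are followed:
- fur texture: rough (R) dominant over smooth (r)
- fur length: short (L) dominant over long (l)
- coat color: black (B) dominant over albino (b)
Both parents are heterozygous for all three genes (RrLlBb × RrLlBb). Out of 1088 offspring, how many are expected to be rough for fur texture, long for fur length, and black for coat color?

Trihybrid cross: RrLlBb × RrLlBb
Each trait segregates independently with a 3:1 phenotypic ratio, so each gene contributes 3/4 (dominant) or 1/4 (recessive).
Target: rough (fur texture), long (fur length), black (coat color)
Probability = product of independent per-trait probabilities
= 3/4 × 1/4 × 3/4 = 9/64
Expected count = 9/64 × 1088 = 153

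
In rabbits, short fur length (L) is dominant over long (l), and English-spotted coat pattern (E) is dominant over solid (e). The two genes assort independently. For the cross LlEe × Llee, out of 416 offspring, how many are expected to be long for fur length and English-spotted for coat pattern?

Dihybrid cross LlEe × Llee — consider each gene separately:
fur length: Ll × Ll → 1 LL, 2 Ll, 1 ll → 3 L_ : 1 ll (out of 4)
coat pattern: Ee × ee → 2 Ee, 2 ee → 2 E_ : 2 ee (out of 4)
Looking for: long (ll) and English-spotted (E_)
P(long) = 1/4, P(English-spotted) = 2/4
P(both) = 1/4 × 2/4 = 2/16 = 1/8
Expected count = 1/8 × 416 = 52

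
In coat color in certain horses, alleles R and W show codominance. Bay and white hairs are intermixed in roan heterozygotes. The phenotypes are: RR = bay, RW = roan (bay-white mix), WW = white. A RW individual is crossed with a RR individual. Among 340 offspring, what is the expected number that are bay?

Punnett square for RW × RR:
Offspring genotypes: 2 RR, 2 RW
Phenotype counts: 2 bay, 2 roan (bay-white mix)
bay: 2 out of 4 → fraction 1/2
Expected count = 1/2 × 340 = 170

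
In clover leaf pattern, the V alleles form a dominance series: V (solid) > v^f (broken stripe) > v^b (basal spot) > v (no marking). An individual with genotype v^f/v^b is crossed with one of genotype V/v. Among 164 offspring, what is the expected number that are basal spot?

Cross: v^f/v^b × V/v
Allele dominance: V > v^f > v^b > v
Offspring genotypes: 1 V/v^f, 1 v^f/v, 1 V/v^b, 1 v^b/v
Phenotype counts: 2 solid, 1 broken stripe, 1 basal spot
basal spot: 1 out of 4 → fraction 1/4
Expected count = 1/4 × 164 = 41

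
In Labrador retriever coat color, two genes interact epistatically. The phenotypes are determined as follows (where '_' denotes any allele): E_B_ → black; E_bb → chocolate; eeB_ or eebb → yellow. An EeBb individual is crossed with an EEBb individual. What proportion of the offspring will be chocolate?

Cross: EeBb × EEBb — consider each gene separately:
E gene: Ee × EE → 2 EE, 2 Ee → 4 E_ (out of 4)
B gene: Bb × Bb → 1 BB, 2 Bb, 1 bb → 3 B_ : 1 bb (out of 4)
Genotype classes (out of 4 × 4 = 16): E_B_ = 4×3 = 12; E_bb = 4×1 = 4
Apply the phenotype rules: E_B_ (12) → black; E_bb (4) → chocolate
Phenotype counts (out of 16): 12 black, 4 chocolate
chocolate: 4 out of 16
Probability: 4/16 = 1/4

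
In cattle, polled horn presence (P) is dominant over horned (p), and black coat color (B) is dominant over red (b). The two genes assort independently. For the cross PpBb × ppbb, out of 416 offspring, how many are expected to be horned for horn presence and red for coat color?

Dihybrid cross PpBb × ppbb — consider each gene separately:
horn presence: Pp × pp → 2 Pp, 2 pp → 2 P_ : 2 pp (out of 4)
coat color: Bb × bb → 2 Bb, 2 bb → 2 B_ : 2 bb (out of 4)
Looking for: horned (pp) and red (bb)
P(horned) = 2/4, P(red) = 2/4
P(both) = 2/4 × 2/4 = 4/16 = 1/4
Expected count = 1/4 × 416 = 104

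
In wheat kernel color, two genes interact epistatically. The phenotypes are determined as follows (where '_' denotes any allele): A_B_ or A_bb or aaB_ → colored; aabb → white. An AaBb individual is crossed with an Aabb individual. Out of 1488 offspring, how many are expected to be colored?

Cross: AaBb × Aabb — consider each gene separately:
A gene: Aa × Aa → 1 AA, 2 Aa, 1 aa → 3 A_ : 1 aa (out of 4)
B gene: Bb × bb → 2 Bb, 2 bb → 2 B_ : 2 bb (out of 4)
Genotype classes (out of 4 × 4 = 16): A_B_ = 3×2 = 6; A_bb = 3×2 = 6; aaB_ = 1×2 = 2; aabb = 1×2 = 2
Apply the phenotype rules: A_B_ (6) + A_bb (6) + aaB_ (2) → colored; aabb (2) → white
Phenotype counts (out of 16): 14 colored, 2 white
colored: 14 out of 16 → fraction 7/8
Expected count = 7/8 × 1488 = 1302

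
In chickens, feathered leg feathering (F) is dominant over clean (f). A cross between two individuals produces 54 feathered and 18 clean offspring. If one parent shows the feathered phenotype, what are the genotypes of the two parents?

Observed offspring: 54 feathered, 18 clean
The observed ratio simplifies to 3:1. Clean (ff) offspring appear, so each parent must contribute one f allele. The parent stated to show feathered carries F, so it is Ff. The other parent is then either Ff or ff: Ff × ff would give a 1:1 split, whereas Ff × Ff gives 3:1 — matching the data. So both parents are heterozygous (Ff × Ff).
Parent genotypes: Ff × Ff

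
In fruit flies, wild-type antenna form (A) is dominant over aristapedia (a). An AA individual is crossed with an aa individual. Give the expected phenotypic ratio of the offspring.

Punnett square for AA × aa:
Offspring genotypes: 4 Aa
wild-type: 4, aristapedia: 0
Ratio: all wild-type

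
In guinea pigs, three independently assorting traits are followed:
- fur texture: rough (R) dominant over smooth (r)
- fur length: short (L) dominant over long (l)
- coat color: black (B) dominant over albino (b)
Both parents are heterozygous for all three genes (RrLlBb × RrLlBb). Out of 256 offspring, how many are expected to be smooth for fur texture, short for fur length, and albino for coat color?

Trihybrid cross: RrLlBb × RrLlBb
Each trait segregates independently with a 3:1 phenotypic ratio, so each gene contributes 3/4 (dominant) or 1/4 (recessive).
Target: smooth (fur texture), short (fur length), albino (coat color)
Probability = product of independent per-trait probabilities
= 1/4 × 3/4 × 1/4 = 3/64
Expected count = 3/64 × 256 = 12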